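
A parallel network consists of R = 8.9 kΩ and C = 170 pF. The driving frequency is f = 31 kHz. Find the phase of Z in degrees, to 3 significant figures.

-16.4°

ω = 2πf = 194800 rad/s
X_C = 1/(ωC) = 30200 Ω
Parallel: admittances add. Y = 1/R + jωC
Y = (0.000112 + j3.31e-05) S
|Y| = 0.000117 S → |Z| = 1/|Y| = 8540 Ω, ∠Z = −∠Y = -16.4°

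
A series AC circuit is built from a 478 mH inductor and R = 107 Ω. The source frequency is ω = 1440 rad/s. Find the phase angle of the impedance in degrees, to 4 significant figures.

81.16°

X_L = ωL = 688.3 Ω
Z = 107.0 + j688.3 Ω
|Z| = √(107.0² + 688.3²) = 696.6 Ω
∠Z = arctan(688.3/107.0) = 81.16°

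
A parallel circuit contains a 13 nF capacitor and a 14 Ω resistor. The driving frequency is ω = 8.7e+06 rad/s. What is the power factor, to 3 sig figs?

X_C = 1/(ωC) = 8.84 Ω
Parallel: admittances add. Y = 1/R + jωC
Y = (0.0714 + j0.113) S
|Y| = 0.134 S → |Z| = 1/|Y| = 7.48 Ω, ∠Z = −∠Y = -57.7°
cos φ = cos(-57.7°) = 0.534

0.534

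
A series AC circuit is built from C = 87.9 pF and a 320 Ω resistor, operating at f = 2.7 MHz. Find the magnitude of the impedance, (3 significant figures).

ω = 2πf = 1.696e+07 rad/s
X_C = 1/(ωC) = 671 Ω
Z = 320 − j671 Ω
|Z| = √(320² + 671²) = 743 Ω

743 Ω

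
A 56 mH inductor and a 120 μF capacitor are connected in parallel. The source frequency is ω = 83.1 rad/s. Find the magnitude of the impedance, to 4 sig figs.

X_L = ωL = 4.654 Ω
X_C = 1/(ωC) = 100.3 Ω
Parallel: admittances add. Y = 1/(jωL) + jωC
Y = (0 − j0.2049) S
|Y| = 0.2049 S → |Z| = 1/|Y| = 4.880 Ω, ∠Z = −∠Y = 90.00°

4.880 Ω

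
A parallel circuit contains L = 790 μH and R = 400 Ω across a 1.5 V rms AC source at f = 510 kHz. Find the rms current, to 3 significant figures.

ω = 2πf = 3.204e+06 rad/s
X_L = ωL = 2530 Ω
Parallel: admittances add. Y = 1/R + 1/(jωL)
Y = (0.00250 − j0.000395) S
|Y| = 0.00253 S → |Z| = 1/|Y| = 395 Ω, ∠Z = −∠Y = 8.98°
I = V/|Z| = 1.5/395 = 3.80 mA

3.80 mA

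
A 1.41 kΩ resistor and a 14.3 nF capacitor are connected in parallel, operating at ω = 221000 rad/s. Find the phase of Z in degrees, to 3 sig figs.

-77.4°

X_C = 1/(ωC) = 316 Ω
Parallel: admittances add. Y = 1/R + jωC
Y = (0.000709 + j0.00316) S
|Y| = 0.00324 S → |Z| = 1/|Y| = 309 Ω, ∠Z = −∠Y = -77.4°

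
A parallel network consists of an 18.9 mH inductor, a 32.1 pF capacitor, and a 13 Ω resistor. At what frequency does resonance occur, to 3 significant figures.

204 kHz

ω₀ = 1/√(LC) = 1/√(0.0189 × 3.21e-11) = 1.284e+06 rad/s
f₀ = ω₀/(2π) = 204 kHz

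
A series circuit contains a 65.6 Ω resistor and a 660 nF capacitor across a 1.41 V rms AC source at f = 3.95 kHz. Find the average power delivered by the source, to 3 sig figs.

ω = 2πf = 24820 rad/s
X_C = 1/(ωC) = 61.0 Ω
Z = 65.6 − j61.0 Ω
|Z| = √(65.6² + 61.0²) = 89.6 Ω
∠Z = arctan(-61.0/65.6) = -42.9°
I = V/|Z| = 15.7 mA
P = VI cos φ = 1.41 × 0.0157 × cos(-42.9°) = 16.2 mW

16.2 mW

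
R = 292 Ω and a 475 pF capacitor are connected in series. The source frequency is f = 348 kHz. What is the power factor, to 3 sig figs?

ω = 2πf = 2.187e+06 rad/s
X_C = 1/(ωC) = 963 Ω
Z = 292 − j963 Ω
|Z| = √(292² + 963²) = 1010 Ω
∠Z = arctan(-963/292) = -73.1°
cos φ = cos(-73.1°) = 0.290

0.290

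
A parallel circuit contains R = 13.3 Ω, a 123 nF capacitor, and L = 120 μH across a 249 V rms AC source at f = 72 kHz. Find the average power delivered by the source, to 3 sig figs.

4.66 kW

ω = 2πf = 452400 rad/s
X_L = ωL = 54.3 Ω
X_C = 1/(ωC) = 18.0 Ω
Parallel: admittances add. Y = 1/R + 1/(jωL) + jωC
Y = (0.0752 + j0.0372) S
|Y| = 0.0839 S → |Z| = 1/|Y| = 11.9 Ω, ∠Z = −∠Y = -26.3°
I = V/|Z| = 20.9 A
P = VI cos φ = 249 × 20.9 × cos(-26.3°) = 4.66 kW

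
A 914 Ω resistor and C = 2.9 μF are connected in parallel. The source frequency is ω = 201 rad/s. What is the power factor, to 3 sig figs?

X_C = 1/(ωC) = 1720 Ω
Parallel: admittances add. Y = 1/R + jωC
Y = (0.00109 + j0.000583) S
|Y| = 0.00124 S → |Z| = 1/|Y| = 807 Ω, ∠Z = −∠Y = -28.0°
cos φ = cos(-28.0°) = 0.883

0.883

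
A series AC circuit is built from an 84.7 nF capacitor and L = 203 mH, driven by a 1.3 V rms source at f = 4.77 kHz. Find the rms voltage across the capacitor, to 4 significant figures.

ω = 2πf = 29970 rad/s
X_L = ωL = 6084 Ω
X_C = 1/(ωC) = 393.9 Ω
Net reactance X = X_L − X_C = 5690 Ω
Z = j5690 Ω
|Z| = √(0² + 5690²) = 5690 Ω
I = V/|Z| = 228.5 μA
V_C = I·|Z_C| = 0.0002285 × 393.9 = 0.09000 V

0.09000 V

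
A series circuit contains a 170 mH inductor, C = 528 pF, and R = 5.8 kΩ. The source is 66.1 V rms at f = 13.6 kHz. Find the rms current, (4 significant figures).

6.893 mA

ω = 2πf = 85450 rad/s
X_L = ωL = 14530 Ω
X_C = 1/(ωC) = 22160 Ω
Net reactance X = X_L − X_C = -7637 Ω
Z = 5800 − j7637 Ω
|Z| = √(5800² + 7637²) = 9590 Ω
I = V/|Z| = 66.1/9590 = 6.893 mA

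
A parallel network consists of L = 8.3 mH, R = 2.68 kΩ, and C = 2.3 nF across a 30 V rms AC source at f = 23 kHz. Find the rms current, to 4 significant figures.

ω = 2πf = 144500 rad/s
X_L = ωL = 1199 Ω
X_C = 1/(ωC) = 3009 Ω
Parallel: admittances add. Y = 1/R + 1/(jωL) + jωC
Y = (0.0003731 − j0.0005013) S
|Y| = 0.0006249 S → |Z| = 1/|Y| = 1600 Ω, ∠Z = −∠Y = 53.34°
I = V/|Z| = 30/1600 = 18.75 mA

18.75 mA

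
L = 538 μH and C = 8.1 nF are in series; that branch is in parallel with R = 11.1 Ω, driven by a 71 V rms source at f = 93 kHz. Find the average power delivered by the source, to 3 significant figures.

ω = 2πf = 584300 rad/s
X_L = ωL = 314 Ω
X_C = 1/(ωC) = 211 Ω
Branch 1: Z₁ = R = 11.1 Ω
Branch 2 (series LC): Z₂ = j(X_L − X_C) = j103 Ω
Parallel: Z = Z₁Z₂/(Z₁+Z₂), |Z| = 11.0 Ω, ∠Z = 6.15°
I = V/|Z| = 6.43 A
P = VI cos φ = 71 × 6.43 × cos(6.15°) = 454 W

454 W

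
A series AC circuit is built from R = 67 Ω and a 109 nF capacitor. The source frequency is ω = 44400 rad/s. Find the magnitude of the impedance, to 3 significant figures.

217 Ω

X_C = 1/(ωC) = 207 Ω
Z = 67.0 − j207 Ω
|Z| = √(67.0² + 207²) = 217 Ω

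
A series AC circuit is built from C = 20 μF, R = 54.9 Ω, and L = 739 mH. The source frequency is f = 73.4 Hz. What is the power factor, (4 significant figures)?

0.2299

ω = 2πf = 461.2 rad/s
X_L = ωL = 340.8 Ω
X_C = 1/(ωC) = 108.4 Ω
Net reactance X = X_L − X_C = 232.4 Ω
Z = 54.90 + j232.4 Ω
|Z| = √(54.90² + 232.4²) = 238.8 Ω
∠Z = arctan(232.4/54.90) = 76.71°
cos φ = cos(76.71°) = 0.2299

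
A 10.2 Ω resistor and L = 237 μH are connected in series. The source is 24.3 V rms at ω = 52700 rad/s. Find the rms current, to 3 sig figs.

1.51 A

X_L = ωL = 12.5 Ω
Z = 10.2 + j12.5 Ω
|Z| = √(10.2² + 12.5²) = 16.1 Ω
I = V/|Z| = 24.3/16.1 = 1.51 A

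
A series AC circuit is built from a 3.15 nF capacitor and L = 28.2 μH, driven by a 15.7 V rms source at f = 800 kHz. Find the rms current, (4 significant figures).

ω = 2πf = 5.027e+06 rad/s
X_L = ωL = 141.7 Ω
X_C = 1/(ωC) = 63.16 Ω
Net reactance X = X_L − X_C = 78.59 Ω
Z = j78.59 Ω
|Z| = √(0² + 78.59²) = 78.59 Ω
I = V/|Z| = 15.7/78.59 = 199.8 mA

199.8 mA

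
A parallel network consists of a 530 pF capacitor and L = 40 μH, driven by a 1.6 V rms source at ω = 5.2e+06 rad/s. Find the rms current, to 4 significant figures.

X_L = ωL = 208.0 Ω
X_C = 1/(ωC) = 362.8 Ω
Parallel: admittances add. Y = 1/(jωL) + jωC
Y = (0 − j0.002052) S
|Y| = 0.002052 S → |Z| = 1/|Y| = 487.4 Ω, ∠Z = −∠Y = 90.00°
I = V/|Z| = 1.6/487.4 = 3.283 mA

3.283 mA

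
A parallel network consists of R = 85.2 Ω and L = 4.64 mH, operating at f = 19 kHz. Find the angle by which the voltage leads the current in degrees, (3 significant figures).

8.74°

ω = 2πf = 119400 rad/s
X_L = ωL = 554 Ω
Parallel: admittances add. Y = 1/R + 1/(jωL)
Y = (0.0117 − j0.00181) S
|Y| = 0.0119 S → |Z| = 1/|Y| = 84.2 Ω, ∠Z = −∠Y = 8.74°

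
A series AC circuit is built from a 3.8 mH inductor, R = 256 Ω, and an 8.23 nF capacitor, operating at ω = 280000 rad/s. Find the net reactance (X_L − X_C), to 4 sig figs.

630.0 Ω

X_L = ωL = 1064 Ω
X_C = 1/(ωC) = 434.0 Ω
X = 1064 − 434.0 = 630.0 Ω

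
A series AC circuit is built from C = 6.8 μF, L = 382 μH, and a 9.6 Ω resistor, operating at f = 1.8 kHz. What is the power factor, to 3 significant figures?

0.742

ω = 2πf = 11310 rad/s
X_L = ωL = 4.32 Ω
X_C = 1/(ωC) = 13.0 Ω
Net reactance X = X_L − X_C = -8.68 Ω
Z = 9.60 − j8.68 Ω
|Z| = √(9.60² + 8.68²) = 12.9 Ω
∠Z = arctan(-8.68/9.60) = -42.1°
cos φ = cos(-42.1°) = 0.742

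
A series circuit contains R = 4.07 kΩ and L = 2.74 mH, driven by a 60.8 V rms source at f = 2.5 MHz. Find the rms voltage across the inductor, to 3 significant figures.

ω = 2πf = 1.571e+07 rad/s
X_L = ωL = 43000 Ω
Z = 4070 + j43000 Ω
|Z| = √(4070² + 43000²) = 43200 Ω
I = V/|Z| = 1.41 mA
V_L = I·|Z_L| = 0.00141 × 43000 = 60.5 V

60.5 V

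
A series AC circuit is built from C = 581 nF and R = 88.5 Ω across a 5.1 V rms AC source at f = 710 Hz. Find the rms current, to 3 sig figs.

ω = 2πf = 4461 rad/s
X_C = 1/(ωC) = 386 Ω
Z = 88.5 − j386 Ω
|Z| = √(88.5² + 386²) = 396 Ω
I = V/|Z| = 5.1/396 = 12.9 mA

12.9 mA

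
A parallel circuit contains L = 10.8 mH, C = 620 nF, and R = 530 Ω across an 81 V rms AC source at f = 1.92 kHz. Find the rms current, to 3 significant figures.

154 mA

ω = 2πf = 12060 rad/s
X_L = ωL = 130 Ω
X_C = 1/(ωC) = 134 Ω
Parallel: admittances add. Y = 1/R + 1/(jωL) + jωC
Y = (0.00189 − j0.000196) S
|Y| = 0.00190 S → |Z| = 1/|Y| = 527 Ω, ∠Z = −∠Y = 5.92°
I = V/|Z| = 81/527 = 154 mA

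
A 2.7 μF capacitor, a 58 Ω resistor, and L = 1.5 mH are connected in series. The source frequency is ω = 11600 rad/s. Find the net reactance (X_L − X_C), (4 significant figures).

-14.53 Ω

X_L = ωL = 17.40 Ω
X_C = 1/(ωC) = 31.93 Ω
X = 17.40 − 31.93 = -14.53 Ω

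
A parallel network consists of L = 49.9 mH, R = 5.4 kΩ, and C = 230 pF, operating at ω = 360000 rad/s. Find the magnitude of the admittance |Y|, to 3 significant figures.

187 μS

X_L = ωL = 18000 Ω
X_C = 1/(ωC) = 12100 Ω
Parallel: admittances add. Y = 1/R + 1/(jωL) + jωC
Y = (0.000185 + j2.71e-05) S
|Y| = 0.000187 S → |Z| = 1/|Y| = 5340 Ω, ∠Z = −∠Y = -8.34°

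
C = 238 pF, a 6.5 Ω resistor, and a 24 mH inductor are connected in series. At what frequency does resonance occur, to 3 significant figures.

66.6 kHz

ω₀ = 1/√(LC) = 1/√(0.024 × 2.38e-10) = 418400 rad/s
f₀ = ω₀/(2π) = 66.6 kHz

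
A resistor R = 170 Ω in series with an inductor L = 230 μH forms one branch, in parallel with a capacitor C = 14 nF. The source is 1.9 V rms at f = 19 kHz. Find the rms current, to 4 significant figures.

ω = 2πf = 119400 rad/s
X_L = ωL = 27.46 Ω
X_C = 1/(ωC) = 598.3 Ω
Branch 1 (R+jX_L): Z₁ = 170.0 + j27.46 Ω, |Z₁| = 172.2 Ω
Branch 2 (−jX_C): Z₂ = −j598.3 Ω
Parallel: Z = Z₁Z₂/(Z₁+Z₂), |Z| = 173.0 Ω, ∠Z = -7.408°
I = V/|Z| = 1.9/173.0 = 10.98 mA

10.98 mA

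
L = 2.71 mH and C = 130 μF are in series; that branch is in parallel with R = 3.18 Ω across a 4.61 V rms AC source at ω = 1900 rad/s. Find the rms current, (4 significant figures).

4.433 A

X_L = ωL = 5.149 Ω
X_C = 1/(ωC) = 4.049 Ω
Branch 1: Z₁ = R = 3.180 Ω
Branch 2 (series LC): Z₂ = j(X_L − X_C) = j1.100 Ω
Parallel: Z = Z₁Z₂/(Z₁+Z₂), |Z| = 1.040 Ω, ∠Z = 70.91°
I = V/|Z| = 4.61/1.040 = 4.433 A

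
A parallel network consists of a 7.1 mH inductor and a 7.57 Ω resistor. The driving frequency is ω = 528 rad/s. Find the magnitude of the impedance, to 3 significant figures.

X_L = ωL = 3.75 Ω
Parallel: admittances add. Y = 1/R + 1/(jωL)
Y = (0.132 − j0.267) S
|Y| = 0.298 S → |Z| = 1/|Y| = 3.36 Ω, ∠Z = −∠Y = 63.7°

3.36 Ω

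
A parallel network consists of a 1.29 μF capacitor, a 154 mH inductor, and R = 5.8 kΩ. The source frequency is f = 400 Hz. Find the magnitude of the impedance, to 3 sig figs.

1470 Ω

ω = 2πf = 2513 rad/s
X_L = ωL = 387 Ω
X_C = 1/(ωC) = 308 Ω
Parallel: admittances add. Y = 1/R + 1/(jωL) + jωC
Y = (0.000172 + j0.000658) S
|Y| = 0.000681 S → |Z| = 1/|Y| = 1470 Ω, ∠Z = −∠Y = -75.3°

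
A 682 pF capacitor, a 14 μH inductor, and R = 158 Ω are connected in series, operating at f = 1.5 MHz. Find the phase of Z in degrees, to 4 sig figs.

-8.506°

ω = 2πf = 9.425e+06 rad/s
X_L = ωL = 131.9 Ω
X_C = 1/(ωC) = 155.6 Ω
Net reactance X = X_L − X_C = -23.63 Ω
Z = 158.0 − j23.63 Ω
|Z| = √(158.0² + 23.63²) = 159.8 Ω
∠Z = arctan(-23.63/158.0) = -8.506°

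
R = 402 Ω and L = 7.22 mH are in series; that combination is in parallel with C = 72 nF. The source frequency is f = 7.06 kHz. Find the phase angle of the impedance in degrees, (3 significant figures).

ω = 2πf = 44360 rad/s
X_L = ωL = 320 Ω
X_C = 1/(ωC) = 313 Ω
Branch 1 (R+jX_L): Z₁ = 402 + j320 Ω, |Z₁| = 514 Ω
Branch 2 (−jX_C): Z₂ = −j313 Ω
Parallel: Z = Z₁Z₂/(Z₁+Z₂), |Z| = 400 Ω, ∠Z = -52.5°

-52.5°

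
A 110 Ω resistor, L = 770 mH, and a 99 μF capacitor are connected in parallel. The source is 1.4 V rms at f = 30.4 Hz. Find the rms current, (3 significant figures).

ω = 2πf = 191.0 rad/s
X_L = ωL = 147 Ω
X_C = 1/(ωC) = 52.9 Ω
Parallel: admittances add. Y = 1/R + 1/(jωL) + jωC
Y = (0.00909 + j0.0121) S
|Y| = 0.0151 S → |Z| = 1/|Y| = 66.0 Ω, ∠Z = −∠Y = -53.1°
I = V/|Z| = 1.4/66.0 = 21.2 mA

21.2 mA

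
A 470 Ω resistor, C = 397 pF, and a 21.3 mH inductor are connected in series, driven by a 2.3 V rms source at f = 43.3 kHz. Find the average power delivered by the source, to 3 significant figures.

ω = 2πf = 272100 rad/s
X_L = ωL = 5790 Ω
X_C = 1/(ωC) = 9260 Ω
Net reactance X = X_L − X_C = -3460 Ω
Z = 470 − j3460 Ω
|Z| = √(470² + 3460²) = 3500 Ω
∠Z = arctan(-3460/470) = -82.3°
I = V/|Z| = 658 μA
P = VI cos φ = 2.3 × 0.000658 × cos(-82.3°) = 204 μW

204 μW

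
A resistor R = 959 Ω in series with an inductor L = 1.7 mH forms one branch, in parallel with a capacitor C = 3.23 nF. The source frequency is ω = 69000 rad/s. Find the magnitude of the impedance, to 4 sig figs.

X_L = ωL = 117.3 Ω
X_C = 1/(ωC) = 4487 Ω
Branch 1 (R+jX_L): Z₁ = 959.0 + j117.3 Ω, |Z₁| = 966.1 Ω
Branch 2 (−jX_C): Z₂ = −j4487 Ω
Parallel: Z = Z₁Z₂/(Z₁+Z₂), |Z| = 969.0 Ω, ∠Z = -5.405°

969.0 Ω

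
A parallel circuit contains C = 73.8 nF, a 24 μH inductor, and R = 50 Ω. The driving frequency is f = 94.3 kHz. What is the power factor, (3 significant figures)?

ω = 2πf = 592500 rad/s
X_L = ωL = 14.2 Ω
X_C = 1/(ωC) = 22.9 Ω
Parallel: admittances add. Y = 1/R + 1/(jωL) + jωC
Y = (0.0200 − j0.0266) S
|Y| = 0.0333 S → |Z| = 1/|Y| = 30.1 Ω, ∠Z = −∠Y = 53.1°
cos φ = cos(53.1°) = 0.601

0.601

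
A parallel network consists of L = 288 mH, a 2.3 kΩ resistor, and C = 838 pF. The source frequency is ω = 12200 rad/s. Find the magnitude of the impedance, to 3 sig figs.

X_L = ωL = 3510 Ω
X_C = 1/(ωC) = 97800 Ω
Parallel: admittances add. Y = 1/R + 1/(jωL) + jωC
Y = (0.000435 − j0.000274) S
|Y| = 0.000514 S → |Z| = 1/|Y| = 1950 Ω, ∠Z = −∠Y = 32.3°

1950 Ω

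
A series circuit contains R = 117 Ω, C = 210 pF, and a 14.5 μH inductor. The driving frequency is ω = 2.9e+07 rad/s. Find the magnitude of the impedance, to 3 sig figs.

X_L = ωL = 420 Ω
X_C = 1/(ωC) = 164 Ω
Net reactance X = X_L − X_C = 256 Ω
Z = 117 + j256 Ω
|Z| = √(117² + 256²) = 282 Ω

282 Ω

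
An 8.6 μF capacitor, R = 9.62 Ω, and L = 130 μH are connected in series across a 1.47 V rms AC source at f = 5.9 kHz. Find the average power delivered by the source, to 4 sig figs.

ω = 2πf = 37070 rad/s
X_L = ωL = 4.819 Ω
X_C = 1/(ωC) = 3.137 Ω
Net reactance X = X_L − X_C = 1.683 Ω
Z = 9.620 + j1.683 Ω
|Z| = √(9.620² + 1.683²) = 9.766 Ω
∠Z = arctan(1.683/9.620) = 9.921°
I = V/|Z| = 150.5 mA
P = VI cos φ = 1.47 × 0.1505 × cos(9.921°) = 218.0 mW

218.0 mW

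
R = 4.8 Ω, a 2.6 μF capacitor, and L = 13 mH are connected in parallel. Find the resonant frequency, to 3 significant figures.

ω₀ = 1/√(LC) = 1/√(0.013 × 2.6e-06) = 5439 rad/s
f₀ = ω₀/(2π) = 866 Hz

866 Hz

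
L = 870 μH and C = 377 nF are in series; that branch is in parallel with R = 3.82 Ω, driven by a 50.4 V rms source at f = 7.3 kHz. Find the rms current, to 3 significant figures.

13.5 A

ω = 2πf = 45870 rad/s
X_L = ωL = 39.9 Ω
X_C = 1/(ωC) = 57.8 Ω
Branch 1: Z₁ = R = 3.82 Ω
Branch 2 (series LC): Z₂ = j(X_L − X_C) = −j17.9 Ω
Parallel: Z = Z₁Z₂/(Z₁+Z₂), |Z| = 3.74 Ω, ∠Z = -12.0°
I = V/|Z| = 50.4/3.74 = 13.5 A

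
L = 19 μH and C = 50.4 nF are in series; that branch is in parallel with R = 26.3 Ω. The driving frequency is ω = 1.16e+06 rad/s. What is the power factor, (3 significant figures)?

0.184

X_L = ωL = 22.0 Ω
X_C = 1/(ωC) = 17.1 Ω
Branch 1: Z₁ = R = 26.3 Ω
Branch 2 (series LC): Z₂ = j(X_L − X_C) = j4.94 Ω
Parallel: Z = Z₁Z₂/(Z₁+Z₂), |Z| = 4.85 Ω, ∠Z = 79.4°
cos φ = cos(79.4°) = 0.184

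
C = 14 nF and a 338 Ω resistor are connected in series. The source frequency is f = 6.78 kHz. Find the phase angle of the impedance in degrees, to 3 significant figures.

-78.6°

ω = 2πf = 42600 rad/s
X_C = 1/(ωC) = 1680 Ω
Z = 338 − j1680 Ω
|Z| = √(338² + 1680²) = 1710 Ω
∠Z = arctan(-1680/338) = -78.6°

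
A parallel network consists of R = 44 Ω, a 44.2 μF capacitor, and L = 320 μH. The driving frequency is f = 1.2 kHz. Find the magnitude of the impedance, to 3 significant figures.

ω = 2πf = 7540 rad/s
X_L = ωL = 2.41 Ω
X_C = 1/(ωC) = 3.00 Ω
Parallel: admittances add. Y = 1/R + 1/(jωL) + jωC
Y = (0.0227 − j0.0812) S
|Y| = 0.0843 S → |Z| = 1/|Y| = 11.9 Ω, ∠Z = −∠Y = 74.4°

11.9 Ω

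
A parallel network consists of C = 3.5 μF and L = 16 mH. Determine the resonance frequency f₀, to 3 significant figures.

673 Hz

ω₀ = 1/√(LC) = 1/√(0.016 × 3.5e-06) = 4226 rad/s
f₀ = ω₀/(2π) = 673 Hz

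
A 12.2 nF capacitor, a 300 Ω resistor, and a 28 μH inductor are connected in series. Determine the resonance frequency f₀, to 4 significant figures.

272.3 kHz

ω₀ = 1/√(LC) = 1/√(2.8e-05 × 1.22e-08) = 1.711e+06 rad/s
f₀ = ω₀/(2π) = 272.3 kHz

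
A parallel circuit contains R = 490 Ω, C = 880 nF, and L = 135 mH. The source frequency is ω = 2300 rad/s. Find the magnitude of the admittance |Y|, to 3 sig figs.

2.37 mS

X_L = ωL = 310 Ω
X_C = 1/(ωC) = 494 Ω
Parallel: admittances add. Y = 1/R + 1/(jωL) + jωC
Y = (0.00204 − j0.00120) S
|Y| = 0.00237 S → |Z| = 1/|Y| = 423 Ω, ∠Z = −∠Y = 30.4°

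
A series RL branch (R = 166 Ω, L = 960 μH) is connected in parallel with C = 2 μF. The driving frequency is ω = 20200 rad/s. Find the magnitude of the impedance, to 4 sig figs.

X_L = ωL = 19.39 Ω
X_C = 1/(ωC) = 24.75 Ω
Branch 1 (R+jX_L): Z₁ = 166.0 + j19.39 Ω, |Z₁| = 167.1 Ω
Branch 2 (−jX_C): Z₂ = −j24.75 Ω
Parallel: Z = Z₁Z₂/(Z₁+Z₂), |Z| = 24.91 Ω, ∠Z = -81.49°

24.91 Ω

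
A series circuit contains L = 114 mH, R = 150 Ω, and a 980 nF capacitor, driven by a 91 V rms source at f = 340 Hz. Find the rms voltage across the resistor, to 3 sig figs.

49.1 V

ω = 2πf = 2136 rad/s
X_L = ωL = 244 Ω
X_C = 1/(ωC) = 478 Ω
Net reactance X = X_L − X_C = -234 Ω
Z = 150 − j234 Ω
|Z| = √(150² + 234²) = 278 Ω
I = V/|Z| = 327 mA
V_R = I·|Z_R| = 0.327 × 150 = 49.1 V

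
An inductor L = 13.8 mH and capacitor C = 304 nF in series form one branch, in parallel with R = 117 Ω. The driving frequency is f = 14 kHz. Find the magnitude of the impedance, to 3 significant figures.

116 Ω

ω = 2πf = 87960 rad/s
X_L = ωL = 1210 Ω
X_C = 1/(ωC) = 37.4 Ω
Branch 1: Z₁ = R = 117 Ω
Branch 2 (series LC): Z₂ = j(X_L − X_C) = j1180 Ω
Parallel: Z = Z₁Z₂/(Z₁+Z₂), |Z| = 116 Ω, ∠Z = 5.68°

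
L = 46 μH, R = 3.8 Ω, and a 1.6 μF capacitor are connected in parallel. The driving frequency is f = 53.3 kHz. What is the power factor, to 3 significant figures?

ω = 2πf = 334900 rad/s
X_L = ωL = 15.4 Ω
X_C = 1/(ωC) = 1.87 Ω
Parallel: admittances add. Y = 1/R + 1/(jωL) + jωC
Y = (0.263 + j0.471) S
|Y| = 0.539 S → |Z| = 1/|Y| = 1.85 Ω, ∠Z = −∠Y = -60.8°
cos φ = cos(-60.8°) = 0.488

0.488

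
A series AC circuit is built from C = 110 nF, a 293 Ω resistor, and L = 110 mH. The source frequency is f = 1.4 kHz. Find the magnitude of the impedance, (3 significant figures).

ω = 2πf = 8796 rad/s
X_L = ωL = 968 Ω
X_C = 1/(ωC) = 1030 Ω
Net reactance X = X_L − X_C = -65.9 Ω
Z = 293 − j65.9 Ω
|Z| = √(293² + 65.9²) = 300 Ω

300 Ω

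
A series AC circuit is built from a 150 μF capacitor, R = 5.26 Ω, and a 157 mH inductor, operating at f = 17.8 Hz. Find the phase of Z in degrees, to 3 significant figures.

-82.9°

ω = 2πf = 111.8 rad/s
X_L = ωL = 17.6 Ω
X_C = 1/(ωC) = 59.6 Ω
Net reactance X = X_L − X_C = -42.0 Ω
Z = 5.26 − j42.0 Ω
|Z| = √(5.26² + 42.0²) = 42.4 Ω
∠Z = arctan(-42.0/5.26) = -82.9°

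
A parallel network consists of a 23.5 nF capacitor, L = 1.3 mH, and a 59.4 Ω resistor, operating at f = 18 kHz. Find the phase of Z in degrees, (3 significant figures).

13.8°

ω = 2πf = 113100 rad/s
X_L = ωL = 147 Ω
X_C = 1/(ωC) = 376 Ω
Parallel: admittances add. Y = 1/R + 1/(jωL) + jωC
Y = (0.0168 − j0.00414) S
|Y| = 0.0173 S → |Z| = 1/|Y| = 57.7 Ω, ∠Z = −∠Y = 13.8°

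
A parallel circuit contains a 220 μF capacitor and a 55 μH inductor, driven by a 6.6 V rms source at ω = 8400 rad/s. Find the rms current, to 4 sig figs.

2.089 A

X_L = ωL = 0.4620 Ω
X_C = 1/(ωC) = 0.5411 Ω
Parallel: admittances add. Y = 1/(jωL) + jωC
Y = (0 − j0.3165) S
|Y| = 0.3165 S → |Z| = 1/|Y| = 3.160 Ω, ∠Z = −∠Y = 90.00°
I = V/|Z| = 6.6/3.160 = 2.089 A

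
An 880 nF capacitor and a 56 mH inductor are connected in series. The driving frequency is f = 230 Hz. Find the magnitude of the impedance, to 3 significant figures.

ω = 2πf = 1445 rad/s
X_L = ωL = 80.9 Ω
X_C = 1/(ωC) = 786 Ω
Net reactance X = X_L − X_C = -705 Ω
Z = − j705 Ω
|Z| = √(0² + 705²) = 705 Ω

705 Ω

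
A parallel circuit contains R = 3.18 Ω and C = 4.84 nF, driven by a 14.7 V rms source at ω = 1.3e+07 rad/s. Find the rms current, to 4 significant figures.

X_C = 1/(ωC) = 15.89 Ω
Parallel: admittances add. Y = 1/R + jωC
Y = (0.3145 + j0.06292) S
|Y| = 0.3207 S → |Z| = 1/|Y| = 3.118 Ω, ∠Z = −∠Y = -11.31°
I = V/|Z| = 14.7/3.118 = 4.714 A

4.714 A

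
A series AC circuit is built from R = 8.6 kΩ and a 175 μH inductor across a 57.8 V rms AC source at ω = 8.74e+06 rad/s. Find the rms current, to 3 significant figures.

X_L = ωL = 1530 Ω
Z = 8600 + j1530 Ω
|Z| = √(8600² + 1530²) = 8730 Ω
I = V/|Z| = 57.8/8730 = 6.62 mA

6.62 mA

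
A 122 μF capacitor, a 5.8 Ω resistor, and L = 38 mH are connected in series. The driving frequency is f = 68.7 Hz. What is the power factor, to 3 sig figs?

ω = 2πf = 431.7 rad/s
X_L = ωL = 16.4 Ω
X_C = 1/(ωC) = 19.0 Ω
Net reactance X = X_L − X_C = -2.59 Ω
Z = 5.80 − j2.59 Ω
|Z| = √(5.80² + 2.59²) = 6.35 Ω
∠Z = arctan(-2.59/5.80) = -24.0°
cos φ = cos(-24.0°) = 0.913

0.913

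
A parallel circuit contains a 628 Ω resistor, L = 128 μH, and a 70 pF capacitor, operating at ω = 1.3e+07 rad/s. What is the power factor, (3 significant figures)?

0.982

X_L = ωL = 1660 Ω
X_C = 1/(ωC) = 1100 Ω
Parallel: admittances add. Y = 1/R + 1/(jωL) + jωC
Y = (0.00159 + j0.000309) S
|Y| = 0.00162 S → |Z| = 1/|Y| = 616 Ω, ∠Z = −∠Y = -11.0°
cos φ = cos(-11.0°) = 0.982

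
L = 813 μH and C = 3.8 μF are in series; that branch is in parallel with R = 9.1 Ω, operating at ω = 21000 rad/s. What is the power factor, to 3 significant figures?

0.447

X_L = ωL = 17.1 Ω
X_C = 1/(ωC) = 12.5 Ω
Branch 1: Z₁ = R = 9.10 Ω
Branch 2 (series LC): Z₂ = j(X_L − X_C) = j4.54 Ω
Parallel: Z = Z₁Z₂/(Z₁+Z₂), |Z| = 4.06 Ω, ∠Z = 63.5°
cos φ = cos(63.5°) = 0.447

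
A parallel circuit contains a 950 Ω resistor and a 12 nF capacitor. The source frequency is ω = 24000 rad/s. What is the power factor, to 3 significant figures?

0.965

X_C = 1/(ωC) = 3470 Ω
Parallel: admittances add. Y = 1/R + jωC
Y = (0.00105 + j0.000288) S
|Y| = 0.00109 S → |Z| = 1/|Y| = 916 Ω, ∠Z = −∠Y = -15.3°
cos φ = cos(-15.3°) = 0.965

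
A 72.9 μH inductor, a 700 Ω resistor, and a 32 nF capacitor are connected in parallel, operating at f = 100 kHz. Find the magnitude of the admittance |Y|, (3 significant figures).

2.24 mS

ω = 2πf = 628300 rad/s
X_L = ωL = 45.8 Ω
X_C = 1/(ωC) = 49.7 Ω
Parallel: admittances add. Y = 1/R + 1/(jωL) + jωC
Y = (0.00143 − j0.00173) S
|Y| = 0.00224 S → |Z| = 1/|Y| = 446 Ω, ∠Z = −∠Y = 50.4°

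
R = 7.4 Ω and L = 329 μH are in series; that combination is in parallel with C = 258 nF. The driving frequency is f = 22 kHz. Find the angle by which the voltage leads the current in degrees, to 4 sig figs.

-76.25°

ω = 2πf = 138200 rad/s
X_L = ωL = 45.48 Ω
X_C = 1/(ωC) = 28.04 Ω
Branch 1 (R+jX_L): Z₁ = 7.400 + j45.48 Ω, |Z₁| = 46.08 Ω
Branch 2 (−jX_C): Z₂ = −j28.04 Ω
Parallel: Z = Z₁Z₂/(Z₁+Z₂), |Z| = 68.20 Ω, ∠Z = -76.25°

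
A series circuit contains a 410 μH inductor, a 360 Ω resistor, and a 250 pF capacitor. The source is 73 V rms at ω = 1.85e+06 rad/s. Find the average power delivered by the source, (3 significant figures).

914 mW

X_L = ωL = 758 Ω
X_C = 1/(ωC) = 2160 Ω
Net reactance X = X_L − X_C = -1400 Ω
Z = 360 − j1400 Ω
|Z| = √(360² + 1400²) = 1450 Ω
∠Z = arctan(-1400/360) = -75.6°
I = V/|Z| = 50.4 mA
P = VI cos φ = 73 × 0.0504 × cos(-75.6°) = 914 mW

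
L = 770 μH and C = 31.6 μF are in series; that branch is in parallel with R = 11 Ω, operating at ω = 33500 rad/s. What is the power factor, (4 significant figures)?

0.9144

X_L = ωL = 25.79 Ω
X_C = 1/(ωC) = 0.9446 Ω
Branch 1: Z₁ = R = 11.00 Ω
Branch 2 (series LC): Z₂ = j(X_L − X_C) = j24.85 Ω
Parallel: Z = Z₁Z₂/(Z₁+Z₂), |Z| = 10.06 Ω, ∠Z = 23.88°
cos φ = cos(23.88°) = 0.9144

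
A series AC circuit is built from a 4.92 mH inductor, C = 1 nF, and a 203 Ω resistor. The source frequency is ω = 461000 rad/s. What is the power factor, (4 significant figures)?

X_L = ωL = 2268 Ω
X_C = 1/(ωC) = 2169 Ω
Net reactance X = X_L − X_C = 98.92 Ω
Z = 203.0 + j98.92 Ω
|Z| = √(203.0² + 98.92²) = 225.8 Ω
∠Z = arctan(98.92/203.0) = 25.98°
cos φ = cos(25.98°) = 0.8989

0.8989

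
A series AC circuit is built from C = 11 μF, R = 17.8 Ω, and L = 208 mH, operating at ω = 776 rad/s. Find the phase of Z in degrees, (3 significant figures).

X_L = ωL = 161 Ω
X_C = 1/(ωC) = 117 Ω
Net reactance X = X_L − X_C = 44.3 Ω
Z = 17.8 + j44.3 Ω
|Z| = √(17.8² + 44.3²) = 47.7 Ω
∠Z = arctan(44.3/17.8) = 68.1°

68.1°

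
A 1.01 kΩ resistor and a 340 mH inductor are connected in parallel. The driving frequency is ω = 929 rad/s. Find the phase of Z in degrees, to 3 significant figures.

72.6°

X_L = ωL = 316 Ω
Parallel: admittances add. Y = 1/R + 1/(jωL)
Y = (0.000990 − j0.00317) S
|Y| = 0.00332 S → |Z| = 1/|Y| = 301 Ω, ∠Z = −∠Y = 72.6°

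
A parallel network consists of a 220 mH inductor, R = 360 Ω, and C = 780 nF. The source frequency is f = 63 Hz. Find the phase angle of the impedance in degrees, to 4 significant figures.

ω = 2πf = 395.8 rad/s
X_L = ωL = 87.08 Ω
X_C = 1/(ωC) = 3239 Ω
Parallel: admittances add. Y = 1/R + 1/(jωL) + jωC
Y = (0.002778 − j0.01117) S
|Y| = 0.01151 S → |Z| = 1/|Y| = 86.85 Ω, ∠Z = −∠Y = 76.04°

76.04°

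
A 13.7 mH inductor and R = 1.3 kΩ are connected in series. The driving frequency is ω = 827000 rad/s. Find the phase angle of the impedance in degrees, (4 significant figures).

X_L = ωL = 11330 Ω
Z = 1300 + j11330 Ω
|Z| = √(1300² + 11330²) = 11400 Ω
∠Z = arctan(11330/1300) = 83.45°

83.45°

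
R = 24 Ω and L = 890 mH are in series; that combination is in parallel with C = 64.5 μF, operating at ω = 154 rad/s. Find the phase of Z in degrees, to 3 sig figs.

-66.5°

X_L = ωL = 137 Ω
X_C = 1/(ωC) = 101 Ω
Branch 1 (R+jX_L): Z₁ = 24.0 + j137 Ω, |Z₁| = 139 Ω
Branch 2 (−jX_C): Z₂ = −j101 Ω
Parallel: Z = Z₁Z₂/(Z₁+Z₂), |Z| = 321 Ω, ∠Z = -66.5°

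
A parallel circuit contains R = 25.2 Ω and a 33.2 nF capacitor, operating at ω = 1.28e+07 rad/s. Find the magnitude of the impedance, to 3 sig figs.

2.34 Ω

X_C = 1/(ωC) = 2.35 Ω
Parallel: admittances add. Y = 1/R + jωC
Y = (0.0397 + j0.425) S
|Y| = 0.427 S → |Z| = 1/|Y| = 2.34 Ω, ∠Z = −∠Y = -84.7°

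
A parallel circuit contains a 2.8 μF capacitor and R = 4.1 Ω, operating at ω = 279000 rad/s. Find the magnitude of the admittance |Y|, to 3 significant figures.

X_C = 1/(ωC) = 1.28 Ω
Parallel: admittances add. Y = 1/R + jωC
Y = (0.244 + j0.781) S
|Y| = 0.818 S → |Z| = 1/|Y| = 1.22 Ω, ∠Z = −∠Y = -72.7°

818 mS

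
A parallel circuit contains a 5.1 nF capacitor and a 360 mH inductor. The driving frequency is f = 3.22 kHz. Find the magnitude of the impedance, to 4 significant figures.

ω = 2πf = 20230 rad/s
X_L = ωL = 7283 Ω
X_C = 1/(ωC) = 9692 Ω
Parallel: admittances add. Y = 1/(jωL) + jωC
Y = (0 − j3.411e-05) S
|Y| = 3.411e-05 S → |Z| = 1/|Y| = 29310 Ω, ∠Z = −∠Y = 90.00°

29310 Ω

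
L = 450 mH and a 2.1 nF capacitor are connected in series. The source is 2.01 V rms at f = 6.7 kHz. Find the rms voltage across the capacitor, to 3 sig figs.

ω = 2πf = 42100 rad/s
X_L = ωL = 18900 Ω
X_C = 1/(ωC) = 11300 Ω
Net reactance X = X_L − X_C = 7630 Ω
Z = j7630 Ω
|Z| = √(0² + 7630²) = 7630 Ω
I = V/|Z| = 263 μA
V_C = I·|Z_C| = 0.000263 × 11300 = 2.98 V

2.98 V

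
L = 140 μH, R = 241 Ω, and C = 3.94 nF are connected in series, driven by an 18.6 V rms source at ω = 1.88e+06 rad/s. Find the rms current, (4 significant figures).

68.14 mA

X_L = ωL = 263.2 Ω
X_C = 1/(ωC) = 135.0 Ω
Net reactance X = X_L − X_C = 128.2 Ω
Z = 241.0 + j128.2 Ω
|Z| = √(241.0² + 128.2²) = 273.0 Ω
I = V/|Z| = 18.6/273.0 = 68.14 mA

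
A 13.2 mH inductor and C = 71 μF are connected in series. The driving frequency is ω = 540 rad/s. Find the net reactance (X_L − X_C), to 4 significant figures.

X_L = ωL = 7.128 Ω
X_C = 1/(ωC) = 26.08 Ω
X = 7.128 − 26.08 = -18.95 Ω

-18.95 Ω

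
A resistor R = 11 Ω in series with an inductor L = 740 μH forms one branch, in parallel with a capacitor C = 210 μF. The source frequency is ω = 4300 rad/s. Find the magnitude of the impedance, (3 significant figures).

X_L = ωL = 3.18 Ω
X_C = 1/(ωC) = 1.11 Ω
Branch 1 (R+jX_L): Z₁ = 11.0 + j3.18 Ω, |Z₁| = 11.5 Ω
Branch 2 (−jX_C): Z₂ = −j1.11 Ω
Parallel: Z = Z₁Z₂/(Z₁+Z₂), |Z| = 1.13 Ω, ∠Z = -84.5°

1.13 Ω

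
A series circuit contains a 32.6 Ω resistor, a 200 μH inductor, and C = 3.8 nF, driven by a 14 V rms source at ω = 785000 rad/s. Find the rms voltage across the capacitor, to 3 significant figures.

25.9 V

X_L = ωL = 157 Ω
X_C = 1/(ωC) = 335 Ω
Net reactance X = X_L − X_C = -178 Ω
Z = 32.6 − j178 Ω
|Z| = √(32.6² + 178²) = 181 Ω
I = V/|Z| = 77.3 mA
V_C = I·|Z_C| = 0.0773 × 335 = 25.9 V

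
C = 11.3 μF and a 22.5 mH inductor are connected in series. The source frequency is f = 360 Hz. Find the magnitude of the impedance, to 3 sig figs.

11.8 Ω

ω = 2πf = 2262 rad/s
X_L = ωL = 50.9 Ω
X_C = 1/(ωC) = 39.1 Ω
Net reactance X = X_L − X_C = 11.8 Ω
Z = j11.8 Ω
|Z| = √(0² + 11.8²) = 11.8 Ω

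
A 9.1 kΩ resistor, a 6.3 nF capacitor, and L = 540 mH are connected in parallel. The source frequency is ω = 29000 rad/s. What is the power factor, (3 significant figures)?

0.679

X_L = ωL = 15700 Ω
X_C = 1/(ωC) = 5470 Ω
Parallel: admittances add. Y = 1/R + 1/(jωL) + jωC
Y = (0.000110 + j0.000119) S
|Y| = 0.000162 S → |Z| = 1/|Y| = 6180 Ω, ∠Z = −∠Y = -47.2°
cos φ = cos(-47.2°) = 0.679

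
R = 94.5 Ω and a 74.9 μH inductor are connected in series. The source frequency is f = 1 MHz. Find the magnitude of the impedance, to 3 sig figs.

ω = 2πf = 6.283e+06 rad/s
X_L = ωL = 471 Ω
Z = 94.5 + j471 Ω
|Z| = √(94.5² + 471²) = 480 Ω

480 Ω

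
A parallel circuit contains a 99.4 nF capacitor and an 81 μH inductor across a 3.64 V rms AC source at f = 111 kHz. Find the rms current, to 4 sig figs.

ω = 2πf = 697400 rad/s
X_L = ωL = 56.49 Ω
X_C = 1/(ωC) = 14.42 Ω
Parallel: admittances add. Y = 1/(jωL) + jωC
Y = (0 + j0.05162) S
|Y| = 0.05162 S → |Z| = 1/|Y| = 19.37 Ω, ∠Z = −∠Y = -90.00°
I = V/|Z| = 3.64/19.37 = 187.9 mA

187.9 mA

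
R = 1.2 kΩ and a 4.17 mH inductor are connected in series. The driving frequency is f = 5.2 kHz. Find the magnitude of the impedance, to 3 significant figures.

1210 Ω

ω = 2πf = 32670 rad/s
X_L = ωL = 136 Ω
Z = 1200 + j136 Ω
|Z| = √(1200² + 136²) = 1210 Ω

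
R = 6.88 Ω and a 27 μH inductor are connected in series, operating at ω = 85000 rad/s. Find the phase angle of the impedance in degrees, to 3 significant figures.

X_L = ωL = 2.29 Ω
Z = 6.88 + j2.29 Ω
|Z| = √(6.88² + 2.29²) = 7.25 Ω
∠Z = arctan(2.29/6.88) = 18.4°

18.4°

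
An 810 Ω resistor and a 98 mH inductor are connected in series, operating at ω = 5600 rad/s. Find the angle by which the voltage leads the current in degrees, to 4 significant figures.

34.12°

X_L = ωL = 548.8 Ω
Z = 810.0 + j548.8 Ω
|Z| = √(810.0² + 548.8²) = 978.4 Ω
∠Z = arctan(548.8/810.0) = 34.12°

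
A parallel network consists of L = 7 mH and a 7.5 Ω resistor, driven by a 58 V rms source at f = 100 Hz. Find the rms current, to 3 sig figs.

15.3 A

ω = 2πf = 628.3 rad/s
X_L = ωL = 4.40 Ω
Parallel: admittances add. Y = 1/R + 1/(jωL)
Y = (0.133 − j0.227) S
|Y| = 0.264 S → |Z| = 1/|Y| = 3.79 Ω, ∠Z = −∠Y = 59.6°
I = V/|Z| = 58/3.79 = 15.3 A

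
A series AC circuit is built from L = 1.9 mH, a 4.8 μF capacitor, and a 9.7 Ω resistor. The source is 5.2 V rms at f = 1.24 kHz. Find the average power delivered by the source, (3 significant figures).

1.11 W

ω = 2πf = 7791 rad/s
X_L = ωL = 14.8 Ω
X_C = 1/(ωC) = 26.7 Ω
Net reactance X = X_L − X_C = -11.9 Ω
Z = 9.70 − j11.9 Ω
|Z| = √(9.70² + 11.9²) = 15.4 Ω
∠Z = arctan(-11.9/9.70) = -50.9°
I = V/|Z| = 338 mA
P = VI cos φ = 5.2 × 0.338 × cos(-50.9°) = 1.11 W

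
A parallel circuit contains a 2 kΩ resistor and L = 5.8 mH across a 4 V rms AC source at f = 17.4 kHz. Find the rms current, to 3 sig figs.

ω = 2πf = 109300 rad/s
X_L = ωL = 634 Ω
Parallel: admittances add. Y = 1/R + 1/(jωL)
Y = (0.000500 − j0.00158) S
|Y| = 0.00165 S → |Z| = 1/|Y| = 604 Ω, ∠Z = −∠Y = 72.4°
I = V/|Z| = 4/604 = 6.62 mA

6.62 mA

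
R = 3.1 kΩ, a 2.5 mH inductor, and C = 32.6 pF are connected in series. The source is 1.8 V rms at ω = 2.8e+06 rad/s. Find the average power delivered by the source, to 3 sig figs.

X_L = ωL = 7000 Ω
X_C = 1/(ωC) = 11000 Ω
Net reactance X = X_L − X_C = -3960 Ω
Z = 3100 − j3960 Ω
|Z| = √(3100² + 3960²) = 5030 Ω
∠Z = arctan(-3960/3100) = -51.9°
I = V/|Z| = 358 μA
P = VI cos φ = 1.8 × 0.000358 × cos(-51.9°) = 398 μW

398 μW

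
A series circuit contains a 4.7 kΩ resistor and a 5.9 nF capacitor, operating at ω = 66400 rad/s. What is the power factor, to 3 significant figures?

X_C = 1/(ωC) = 2550 Ω
Z = 4700 − j2550 Ω
|Z| = √(4700² + 2550²) = 5350 Ω
∠Z = arctan(-2550/4700) = -28.5°
cos φ = cos(-28.5°) = 0.879

0.879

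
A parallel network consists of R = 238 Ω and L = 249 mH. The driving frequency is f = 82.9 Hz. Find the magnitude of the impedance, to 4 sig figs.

ω = 2πf = 520.9 rad/s
X_L = ωL = 129.7 Ω
Parallel: admittances add. Y = 1/R + 1/(jωL)
Y = (0.004202 − j0.007710) S
|Y| = 0.008781 S → |Z| = 1/|Y| = 113.9 Ω, ∠Z = −∠Y = 61.41°

113.9 Ω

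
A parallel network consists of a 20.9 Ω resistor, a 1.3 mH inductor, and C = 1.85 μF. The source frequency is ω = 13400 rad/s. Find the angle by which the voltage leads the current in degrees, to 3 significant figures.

X_L = ωL = 17.4 Ω
X_C = 1/(ωC) = 40.3 Ω
Parallel: admittances add. Y = 1/R + 1/(jωL) + jωC
Y = (0.0478 − j0.0326) S
|Y| = 0.0579 S → |Z| = 1/|Y| = 17.3 Ω, ∠Z = −∠Y = 34.3°

34.3°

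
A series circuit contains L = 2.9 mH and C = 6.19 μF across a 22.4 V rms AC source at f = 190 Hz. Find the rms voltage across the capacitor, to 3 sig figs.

ω = 2πf = 1194 rad/s
X_L = ωL = 3.46 Ω
X_C = 1/(ωC) = 135 Ω
Net reactance X = X_L − X_C = -132 Ω
Z = − j132 Ω
|Z| = √(0² + 132²) = 132 Ω
I = V/|Z| = 170 mA
V_C = I·|Z_C| = 0.170 × 135 = 23.0 V

23.0 V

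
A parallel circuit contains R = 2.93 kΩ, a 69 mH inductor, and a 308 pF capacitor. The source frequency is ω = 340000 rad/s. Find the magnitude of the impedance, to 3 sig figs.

2880 Ω

X_L = ωL = 23500 Ω
X_C = 1/(ωC) = 9550 Ω
Parallel: admittances add. Y = 1/R + 1/(jωL) + jωC
Y = (0.000341 + j6.21e-05) S
|Y| = 0.000347 S → |Z| = 1/|Y| = 2880 Ω, ∠Z = −∠Y = -10.3°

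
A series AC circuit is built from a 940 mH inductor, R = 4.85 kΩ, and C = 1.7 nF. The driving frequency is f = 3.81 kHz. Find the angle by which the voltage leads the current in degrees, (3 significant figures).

ω = 2πf = 23940 rad/s
X_L = ωL = 22500 Ω
X_C = 1/(ωC) = 24600 Ω
Net reactance X = X_L − X_C = -2070 Ω
Z = 4850 − j2070 Ω
|Z| = √(4850² + 2070²) = 5270 Ω
∠Z = arctan(-2070/4850) = -23.1°

-23.1°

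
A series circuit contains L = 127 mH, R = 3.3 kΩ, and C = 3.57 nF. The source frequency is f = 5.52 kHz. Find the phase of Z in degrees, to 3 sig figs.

-48.1°

ω = 2πf = 34680 rad/s
X_L = ωL = 4400 Ω
X_C = 1/(ωC) = 8080 Ω
Net reactance X = X_L − X_C = -3670 Ω
Z = 3300 − j3670 Ω
|Z| = √(3300² + 3670²) = 4940 Ω
∠Z = arctan(-3670/3300) = -48.1°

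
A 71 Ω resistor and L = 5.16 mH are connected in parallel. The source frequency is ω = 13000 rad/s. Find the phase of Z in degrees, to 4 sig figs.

46.63°

X_L = ωL = 67.08 Ω
Parallel: admittances add. Y = 1/R + 1/(jωL)
Y = (0.01408 − j0.01491) S
|Y| = 0.02051 S → |Z| = 1/|Y| = 48.76 Ω, ∠Z = −∠Y = 46.63°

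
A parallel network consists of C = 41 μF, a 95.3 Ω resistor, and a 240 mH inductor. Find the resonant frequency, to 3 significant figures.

ω₀ = 1/√(LC) = 1/√(0.24 × 4.1e-05) = 318.8 rad/s
f₀ = ω₀/(2π) = 50.7 Hz

50.7 Hz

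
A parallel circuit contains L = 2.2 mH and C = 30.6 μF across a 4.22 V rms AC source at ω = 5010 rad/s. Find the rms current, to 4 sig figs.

264.1 mA

X_L = ωL = 11.02 Ω
X_C = 1/(ωC) = 6.523 Ω
Parallel: admittances add. Y = 1/(jωL) + jωC
Y = (0 + j0.06258) S
|Y| = 0.06258 S → |Z| = 1/|Y| = 15.98 Ω, ∠Z = −∠Y = -90.00°
I = V/|Z| = 4.22/15.98 = 264.1 mA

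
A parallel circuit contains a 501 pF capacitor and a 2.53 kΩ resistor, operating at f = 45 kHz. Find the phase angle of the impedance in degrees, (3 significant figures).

ω = 2πf = 282700 rad/s
X_C = 1/(ωC) = 7060 Ω
Parallel: admittances add. Y = 1/R + jωC
Y = (0.000395 + j0.000142) S
|Y| = 0.000420 S → |Z| = 1/|Y| = 2380 Ω, ∠Z = −∠Y = -19.7°

-19.7°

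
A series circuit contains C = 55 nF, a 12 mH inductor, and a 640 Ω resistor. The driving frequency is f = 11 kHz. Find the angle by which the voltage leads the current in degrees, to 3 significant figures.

ω = 2πf = 69120 rad/s
X_L = ωL = 829 Ω
X_C = 1/(ωC) = 263 Ω
Net reactance X = X_L − X_C = 566 Ω
Z = 640 + j566 Ω
|Z| = √(640² + 566²) = 855 Ω
∠Z = arctan(566/640) = 41.5°

41.5°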